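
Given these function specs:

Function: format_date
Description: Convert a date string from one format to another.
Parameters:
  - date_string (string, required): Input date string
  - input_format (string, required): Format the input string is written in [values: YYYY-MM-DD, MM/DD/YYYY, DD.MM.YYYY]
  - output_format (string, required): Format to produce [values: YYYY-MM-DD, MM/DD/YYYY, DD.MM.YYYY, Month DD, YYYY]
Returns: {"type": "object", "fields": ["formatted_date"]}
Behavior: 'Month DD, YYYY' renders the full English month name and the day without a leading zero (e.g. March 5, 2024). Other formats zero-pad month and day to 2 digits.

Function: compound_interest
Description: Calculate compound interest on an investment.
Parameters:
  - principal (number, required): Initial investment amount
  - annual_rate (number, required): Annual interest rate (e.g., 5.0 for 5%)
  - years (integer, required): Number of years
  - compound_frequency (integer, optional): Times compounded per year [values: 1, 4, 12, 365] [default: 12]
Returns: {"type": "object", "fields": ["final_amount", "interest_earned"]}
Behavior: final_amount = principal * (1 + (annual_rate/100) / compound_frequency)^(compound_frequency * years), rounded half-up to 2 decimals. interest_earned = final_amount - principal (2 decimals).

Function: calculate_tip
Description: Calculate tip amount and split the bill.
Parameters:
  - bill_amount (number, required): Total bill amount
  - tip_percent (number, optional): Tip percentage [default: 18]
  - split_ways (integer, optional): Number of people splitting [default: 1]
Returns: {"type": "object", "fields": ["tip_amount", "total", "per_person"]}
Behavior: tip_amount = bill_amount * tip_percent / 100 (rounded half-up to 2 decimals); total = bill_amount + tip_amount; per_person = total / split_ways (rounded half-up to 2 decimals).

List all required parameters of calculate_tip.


Parameters of calculate_tip and their required/optional flag:
  bill_amount: required
  tip_percent: optional
  split_ways: optional
bill_amount


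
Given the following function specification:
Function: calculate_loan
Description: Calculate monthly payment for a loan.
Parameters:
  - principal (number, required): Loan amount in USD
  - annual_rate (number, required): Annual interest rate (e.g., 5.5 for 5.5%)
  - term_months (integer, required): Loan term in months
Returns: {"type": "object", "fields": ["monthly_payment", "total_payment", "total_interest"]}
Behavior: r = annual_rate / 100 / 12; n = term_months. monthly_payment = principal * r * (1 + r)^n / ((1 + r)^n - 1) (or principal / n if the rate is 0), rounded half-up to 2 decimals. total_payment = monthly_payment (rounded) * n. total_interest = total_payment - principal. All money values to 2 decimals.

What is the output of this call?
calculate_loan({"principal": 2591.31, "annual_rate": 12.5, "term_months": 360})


r = 12.5 / 100 / 12 = 0.010416666667 (keep full precision)
(1 + r)^360 = 41.70426212
monthly_payment = 2591.31 * 0.010416666667 * 41.70426212 / (41.70426212 - 1) = 27.655957 -> 27.66
total_payment = 27.66 * 360 = 9957.60
total_interest = 9957.60 - 2591.31 = 7366.29
Output:
{"monthly_payment": 27.66, "total_payment": 9957.6, "total_interest": 7366.29}


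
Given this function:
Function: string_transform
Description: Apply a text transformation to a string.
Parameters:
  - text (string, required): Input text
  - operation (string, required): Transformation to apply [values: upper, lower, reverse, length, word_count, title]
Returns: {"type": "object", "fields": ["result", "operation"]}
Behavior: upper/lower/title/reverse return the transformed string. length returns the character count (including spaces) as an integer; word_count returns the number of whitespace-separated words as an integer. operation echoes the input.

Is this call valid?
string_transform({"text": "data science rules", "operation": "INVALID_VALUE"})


Checking parameter values...
Parameter 'operation' has value 'INVALID_VALUE' not in allowed: upper, lower, reverse, length, word_count, title
Invalid - 'operation' must be one of upper, lower, reverse, length, word_count, title


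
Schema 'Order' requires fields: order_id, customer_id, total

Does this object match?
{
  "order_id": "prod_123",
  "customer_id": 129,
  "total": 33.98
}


Checking required fields... All present.
Valid - all required fields present


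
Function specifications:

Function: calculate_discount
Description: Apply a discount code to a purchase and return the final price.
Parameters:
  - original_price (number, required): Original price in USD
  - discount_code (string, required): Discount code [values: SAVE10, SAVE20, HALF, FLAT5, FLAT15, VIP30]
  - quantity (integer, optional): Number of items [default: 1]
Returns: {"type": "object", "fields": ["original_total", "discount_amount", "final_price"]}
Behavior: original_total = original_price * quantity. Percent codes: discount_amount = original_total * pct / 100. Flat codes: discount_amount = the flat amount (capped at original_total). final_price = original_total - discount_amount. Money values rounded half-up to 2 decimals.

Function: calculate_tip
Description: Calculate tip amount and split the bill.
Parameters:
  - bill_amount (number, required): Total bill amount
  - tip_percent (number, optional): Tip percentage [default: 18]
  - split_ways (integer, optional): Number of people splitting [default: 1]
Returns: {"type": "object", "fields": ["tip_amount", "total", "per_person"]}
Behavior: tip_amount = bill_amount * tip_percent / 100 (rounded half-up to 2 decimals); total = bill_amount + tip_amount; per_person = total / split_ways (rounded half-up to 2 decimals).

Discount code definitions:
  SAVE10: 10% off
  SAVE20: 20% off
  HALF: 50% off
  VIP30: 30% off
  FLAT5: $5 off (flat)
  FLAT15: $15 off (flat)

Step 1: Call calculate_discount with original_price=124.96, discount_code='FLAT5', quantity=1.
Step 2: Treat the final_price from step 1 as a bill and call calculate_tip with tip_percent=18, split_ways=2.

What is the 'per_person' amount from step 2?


Step 1: calculate_discount(original_price=124.96, discount_code=FLAT5, quantity=1)
  original_total = 124.96 * 1 = 124.96
  FLAT5 = $5 flat: discount_amount = min(5.00, 124.96) = 5.00
  final_price = 124.96 - 5.00 = 119.96
  -> final_price = 119.96
Step 2: calculate_tip(bill_amount=119.96, tip_percent=18, split_ways=2)
  tip_amount = 119.96 * 18/100 = 21.5928 -> 21.59
  total = 119.96 + 21.59 = 141.55
  per_person = 141.55 / 2 = 70.775 -> 70.78
  -> per_person = 70.78
$70.78


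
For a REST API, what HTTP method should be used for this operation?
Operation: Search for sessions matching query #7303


GET = read, POST = create, PUT = update/replace, DELETE = remove
This operation is a read.
GET


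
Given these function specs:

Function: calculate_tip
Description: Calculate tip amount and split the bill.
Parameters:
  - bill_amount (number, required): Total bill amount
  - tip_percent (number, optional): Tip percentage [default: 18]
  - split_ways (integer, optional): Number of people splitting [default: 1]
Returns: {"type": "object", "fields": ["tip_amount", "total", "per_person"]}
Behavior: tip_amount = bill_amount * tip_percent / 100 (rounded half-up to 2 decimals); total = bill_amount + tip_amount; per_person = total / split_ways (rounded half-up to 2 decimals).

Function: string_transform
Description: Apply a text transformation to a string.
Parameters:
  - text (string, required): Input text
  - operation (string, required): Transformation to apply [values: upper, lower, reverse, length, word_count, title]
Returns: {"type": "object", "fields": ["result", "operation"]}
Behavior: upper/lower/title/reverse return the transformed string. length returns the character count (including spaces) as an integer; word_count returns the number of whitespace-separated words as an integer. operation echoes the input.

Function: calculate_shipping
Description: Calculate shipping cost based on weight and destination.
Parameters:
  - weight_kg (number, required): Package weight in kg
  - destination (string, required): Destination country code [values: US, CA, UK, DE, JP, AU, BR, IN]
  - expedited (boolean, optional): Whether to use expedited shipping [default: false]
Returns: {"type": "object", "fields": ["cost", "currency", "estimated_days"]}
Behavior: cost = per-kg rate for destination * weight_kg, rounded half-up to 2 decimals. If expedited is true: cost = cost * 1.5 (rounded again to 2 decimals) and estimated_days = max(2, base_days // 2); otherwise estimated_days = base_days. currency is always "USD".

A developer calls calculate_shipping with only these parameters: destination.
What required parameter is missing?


Required parameters: weight_kg, destination
Provided: destination
Missing: weight_kg
weight_kg


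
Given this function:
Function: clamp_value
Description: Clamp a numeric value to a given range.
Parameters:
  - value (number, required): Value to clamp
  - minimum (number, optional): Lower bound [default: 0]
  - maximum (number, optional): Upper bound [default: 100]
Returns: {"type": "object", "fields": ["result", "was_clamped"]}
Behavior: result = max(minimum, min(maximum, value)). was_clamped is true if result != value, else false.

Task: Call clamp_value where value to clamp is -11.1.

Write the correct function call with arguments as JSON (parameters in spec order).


Mapping each described value to its parameter name:
  'Value to clamp' -> value = -11.1
clamp_value({"value": -11.1})


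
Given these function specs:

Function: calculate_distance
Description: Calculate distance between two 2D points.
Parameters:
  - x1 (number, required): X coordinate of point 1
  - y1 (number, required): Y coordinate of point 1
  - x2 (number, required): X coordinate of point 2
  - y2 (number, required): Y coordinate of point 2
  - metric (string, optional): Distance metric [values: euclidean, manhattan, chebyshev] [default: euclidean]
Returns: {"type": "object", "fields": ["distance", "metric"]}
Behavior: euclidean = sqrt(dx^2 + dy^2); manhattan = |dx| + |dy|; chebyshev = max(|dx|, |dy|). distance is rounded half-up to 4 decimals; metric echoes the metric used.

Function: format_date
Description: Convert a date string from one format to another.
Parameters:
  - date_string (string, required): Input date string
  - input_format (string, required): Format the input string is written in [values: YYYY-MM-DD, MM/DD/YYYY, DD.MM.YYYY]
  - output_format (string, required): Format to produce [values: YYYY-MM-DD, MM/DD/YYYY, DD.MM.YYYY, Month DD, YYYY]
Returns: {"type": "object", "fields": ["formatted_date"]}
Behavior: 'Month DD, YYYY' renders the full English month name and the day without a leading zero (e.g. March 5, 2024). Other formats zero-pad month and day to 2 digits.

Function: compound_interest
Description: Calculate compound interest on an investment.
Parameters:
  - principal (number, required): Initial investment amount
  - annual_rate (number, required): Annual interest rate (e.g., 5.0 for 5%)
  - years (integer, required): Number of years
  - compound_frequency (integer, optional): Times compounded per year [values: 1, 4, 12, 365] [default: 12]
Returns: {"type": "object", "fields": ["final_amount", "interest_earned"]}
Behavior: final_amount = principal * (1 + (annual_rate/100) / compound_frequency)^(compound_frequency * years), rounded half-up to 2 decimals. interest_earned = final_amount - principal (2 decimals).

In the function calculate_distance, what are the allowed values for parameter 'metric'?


The calculate_distance spec declares:
  - metric (string, optional): Distance metric [values: euclidean, manhattan, chebyshev] [default: euclidean]
Allowed values:
euclidean, manhattan, chebyshev


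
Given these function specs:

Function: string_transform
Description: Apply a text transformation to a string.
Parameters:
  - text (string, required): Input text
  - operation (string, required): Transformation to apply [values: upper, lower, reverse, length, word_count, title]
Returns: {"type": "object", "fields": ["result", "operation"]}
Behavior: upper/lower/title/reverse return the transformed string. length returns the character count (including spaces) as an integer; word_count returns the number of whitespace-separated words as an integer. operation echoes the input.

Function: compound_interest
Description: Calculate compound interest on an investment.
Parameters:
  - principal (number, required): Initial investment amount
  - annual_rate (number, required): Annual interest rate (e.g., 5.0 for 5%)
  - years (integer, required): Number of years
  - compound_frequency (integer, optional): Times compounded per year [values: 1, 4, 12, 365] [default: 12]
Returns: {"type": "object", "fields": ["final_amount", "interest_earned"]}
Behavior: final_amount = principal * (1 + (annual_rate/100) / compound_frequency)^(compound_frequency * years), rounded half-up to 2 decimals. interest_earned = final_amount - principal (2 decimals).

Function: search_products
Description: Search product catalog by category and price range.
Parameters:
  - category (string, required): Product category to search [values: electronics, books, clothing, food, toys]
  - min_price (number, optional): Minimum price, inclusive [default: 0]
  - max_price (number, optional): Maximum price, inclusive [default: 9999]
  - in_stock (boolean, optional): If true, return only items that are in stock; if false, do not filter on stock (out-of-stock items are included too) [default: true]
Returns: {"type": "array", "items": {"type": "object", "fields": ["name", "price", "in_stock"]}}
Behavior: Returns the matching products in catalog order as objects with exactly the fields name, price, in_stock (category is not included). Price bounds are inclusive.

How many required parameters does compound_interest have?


Parameters of compound_interest: principal (required), annual_rate (required), years (required), compound_frequency (optional)
Required count:
3


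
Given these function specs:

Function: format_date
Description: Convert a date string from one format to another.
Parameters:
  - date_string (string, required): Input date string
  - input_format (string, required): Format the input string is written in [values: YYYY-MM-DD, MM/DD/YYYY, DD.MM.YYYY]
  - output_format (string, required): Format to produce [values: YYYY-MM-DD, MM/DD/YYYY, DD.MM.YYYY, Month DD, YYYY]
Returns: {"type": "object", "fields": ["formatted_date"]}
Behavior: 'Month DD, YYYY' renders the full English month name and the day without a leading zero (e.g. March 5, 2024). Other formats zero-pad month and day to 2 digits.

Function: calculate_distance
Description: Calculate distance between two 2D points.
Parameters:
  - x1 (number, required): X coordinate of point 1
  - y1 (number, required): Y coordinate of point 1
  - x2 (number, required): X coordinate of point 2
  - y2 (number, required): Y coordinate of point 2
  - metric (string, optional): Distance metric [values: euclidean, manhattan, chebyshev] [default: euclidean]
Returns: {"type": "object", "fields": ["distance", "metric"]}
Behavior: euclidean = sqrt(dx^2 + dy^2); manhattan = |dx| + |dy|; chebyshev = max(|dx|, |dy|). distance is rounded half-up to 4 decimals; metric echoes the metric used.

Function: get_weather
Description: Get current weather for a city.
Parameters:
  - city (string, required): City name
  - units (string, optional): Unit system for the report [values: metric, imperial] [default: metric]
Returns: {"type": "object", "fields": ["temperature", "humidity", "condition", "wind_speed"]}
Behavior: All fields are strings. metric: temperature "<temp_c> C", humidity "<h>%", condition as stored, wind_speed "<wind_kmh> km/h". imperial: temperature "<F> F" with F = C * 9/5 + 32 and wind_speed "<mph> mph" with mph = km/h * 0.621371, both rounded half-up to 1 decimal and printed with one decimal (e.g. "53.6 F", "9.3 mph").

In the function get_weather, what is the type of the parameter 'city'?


The get_weather spec declares:
  - city (string, required): City name
Type:
string


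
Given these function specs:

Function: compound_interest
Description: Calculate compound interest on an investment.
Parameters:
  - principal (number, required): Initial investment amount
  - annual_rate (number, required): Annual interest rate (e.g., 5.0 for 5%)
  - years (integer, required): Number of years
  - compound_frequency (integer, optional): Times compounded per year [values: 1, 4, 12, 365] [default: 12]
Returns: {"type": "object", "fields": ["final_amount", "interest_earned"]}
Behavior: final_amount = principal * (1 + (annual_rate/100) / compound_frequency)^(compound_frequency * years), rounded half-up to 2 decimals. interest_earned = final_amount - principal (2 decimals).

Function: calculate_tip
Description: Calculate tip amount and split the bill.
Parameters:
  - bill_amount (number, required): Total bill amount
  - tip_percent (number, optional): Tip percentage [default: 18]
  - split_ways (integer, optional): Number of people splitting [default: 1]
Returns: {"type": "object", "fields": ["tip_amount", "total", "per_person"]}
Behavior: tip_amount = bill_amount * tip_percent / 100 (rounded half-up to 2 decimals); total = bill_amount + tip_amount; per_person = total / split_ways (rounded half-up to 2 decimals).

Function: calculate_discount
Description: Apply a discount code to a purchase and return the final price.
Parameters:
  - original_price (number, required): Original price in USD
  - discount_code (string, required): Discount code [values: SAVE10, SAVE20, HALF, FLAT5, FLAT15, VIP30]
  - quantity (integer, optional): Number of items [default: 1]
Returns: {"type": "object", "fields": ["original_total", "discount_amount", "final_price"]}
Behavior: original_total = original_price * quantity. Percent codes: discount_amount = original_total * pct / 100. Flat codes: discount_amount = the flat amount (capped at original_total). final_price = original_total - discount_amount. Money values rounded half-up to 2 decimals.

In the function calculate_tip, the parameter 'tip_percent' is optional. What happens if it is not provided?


The calculate_tip spec declares:
  - tip_percent (number, optional): Tip percentage [default: 18]
It defaults to 18


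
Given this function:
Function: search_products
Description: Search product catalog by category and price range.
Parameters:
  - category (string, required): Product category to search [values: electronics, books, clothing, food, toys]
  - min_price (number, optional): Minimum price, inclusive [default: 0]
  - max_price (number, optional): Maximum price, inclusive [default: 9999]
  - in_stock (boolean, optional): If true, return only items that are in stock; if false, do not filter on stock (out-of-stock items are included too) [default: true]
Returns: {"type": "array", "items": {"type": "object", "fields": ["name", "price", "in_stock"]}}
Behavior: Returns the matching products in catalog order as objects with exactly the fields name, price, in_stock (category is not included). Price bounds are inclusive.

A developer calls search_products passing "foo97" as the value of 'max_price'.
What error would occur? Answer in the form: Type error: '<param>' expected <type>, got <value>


Spec: 'max_price' is declared as number; "foo97" is a string.
Type error: 'max_price' expected number, got "foo97"


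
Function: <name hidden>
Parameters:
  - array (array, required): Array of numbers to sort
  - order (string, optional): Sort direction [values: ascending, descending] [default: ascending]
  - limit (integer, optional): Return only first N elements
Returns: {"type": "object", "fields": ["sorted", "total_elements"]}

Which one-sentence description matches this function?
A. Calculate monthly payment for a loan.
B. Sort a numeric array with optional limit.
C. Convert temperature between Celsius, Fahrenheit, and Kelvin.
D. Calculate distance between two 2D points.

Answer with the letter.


Parameters array, order, limit and return ["sorted", "total_elements"] fit: Sort a numeric array with optional limit.
B


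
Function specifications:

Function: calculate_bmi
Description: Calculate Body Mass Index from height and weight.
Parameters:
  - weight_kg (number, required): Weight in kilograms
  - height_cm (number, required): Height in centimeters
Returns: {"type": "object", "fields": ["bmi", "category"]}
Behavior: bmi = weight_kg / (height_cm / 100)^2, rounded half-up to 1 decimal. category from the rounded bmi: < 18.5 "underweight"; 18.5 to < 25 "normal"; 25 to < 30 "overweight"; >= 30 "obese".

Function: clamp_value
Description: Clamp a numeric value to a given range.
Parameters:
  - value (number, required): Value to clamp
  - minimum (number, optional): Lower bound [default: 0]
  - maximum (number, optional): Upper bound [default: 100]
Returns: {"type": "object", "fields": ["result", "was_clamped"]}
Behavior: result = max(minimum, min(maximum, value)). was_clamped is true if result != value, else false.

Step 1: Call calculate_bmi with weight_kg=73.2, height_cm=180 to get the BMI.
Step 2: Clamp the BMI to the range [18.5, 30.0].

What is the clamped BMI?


Step 1: calculate_bmi(weight_kg=73.2, height_cm=180)
  height_m = 180 / 100 = 1.8
  bmi = 73.2 / 1.8^2 = 73.2 / 3.24 = 22.592593 -> 22.6
  18.5 <= 22.6 < 25 -> normal
  -> bmi = 22.6
Step 2: clamp_value(value=22.6, minimum=18.5, maximum=30.0)
  result = max(18.5, min(30.0, 22.6)) = max(18.5, 22.6) = 22.6
  was_clamped = (22.6 != 22.6) = false
  -> result = 22.6
22.6


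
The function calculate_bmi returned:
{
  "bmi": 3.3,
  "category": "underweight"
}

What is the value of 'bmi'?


3.3


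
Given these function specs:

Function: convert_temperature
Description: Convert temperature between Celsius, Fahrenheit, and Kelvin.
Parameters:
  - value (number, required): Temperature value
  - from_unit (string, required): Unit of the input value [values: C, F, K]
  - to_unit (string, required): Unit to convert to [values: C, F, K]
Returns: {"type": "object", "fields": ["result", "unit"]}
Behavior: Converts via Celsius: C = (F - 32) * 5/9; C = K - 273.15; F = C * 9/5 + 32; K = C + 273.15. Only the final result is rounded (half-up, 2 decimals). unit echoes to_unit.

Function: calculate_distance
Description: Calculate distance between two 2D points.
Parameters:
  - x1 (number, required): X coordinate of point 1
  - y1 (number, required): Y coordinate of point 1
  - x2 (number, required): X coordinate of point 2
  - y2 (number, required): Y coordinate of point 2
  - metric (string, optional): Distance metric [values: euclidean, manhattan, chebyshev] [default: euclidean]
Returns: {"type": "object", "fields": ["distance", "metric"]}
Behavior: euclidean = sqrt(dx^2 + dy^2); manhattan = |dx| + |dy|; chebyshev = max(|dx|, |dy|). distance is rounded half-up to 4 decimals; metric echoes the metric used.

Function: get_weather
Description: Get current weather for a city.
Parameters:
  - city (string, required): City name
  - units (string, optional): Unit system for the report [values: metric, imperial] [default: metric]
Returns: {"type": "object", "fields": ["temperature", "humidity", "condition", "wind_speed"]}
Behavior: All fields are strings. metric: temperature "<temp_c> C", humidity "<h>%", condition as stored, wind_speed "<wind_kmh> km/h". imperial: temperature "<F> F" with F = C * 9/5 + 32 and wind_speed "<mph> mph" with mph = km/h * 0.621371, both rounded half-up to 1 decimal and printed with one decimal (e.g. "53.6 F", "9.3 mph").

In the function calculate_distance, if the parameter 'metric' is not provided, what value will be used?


The calculate_distance spec declares:
  - metric (string, optional): Distance metric [values: euclidean, manhattan, chebyshev] [default: euclidean]
Default:
euclidean


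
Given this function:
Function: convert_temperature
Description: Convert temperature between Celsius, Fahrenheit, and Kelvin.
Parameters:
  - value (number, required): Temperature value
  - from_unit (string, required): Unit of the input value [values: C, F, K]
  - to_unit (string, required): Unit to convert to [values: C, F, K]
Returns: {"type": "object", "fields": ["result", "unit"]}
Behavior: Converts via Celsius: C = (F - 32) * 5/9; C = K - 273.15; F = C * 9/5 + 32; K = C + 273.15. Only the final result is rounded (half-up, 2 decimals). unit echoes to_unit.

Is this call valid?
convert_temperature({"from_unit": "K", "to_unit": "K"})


Checking required parameters...
Missing required parameter: value
Invalid - missing required parameter 'value'


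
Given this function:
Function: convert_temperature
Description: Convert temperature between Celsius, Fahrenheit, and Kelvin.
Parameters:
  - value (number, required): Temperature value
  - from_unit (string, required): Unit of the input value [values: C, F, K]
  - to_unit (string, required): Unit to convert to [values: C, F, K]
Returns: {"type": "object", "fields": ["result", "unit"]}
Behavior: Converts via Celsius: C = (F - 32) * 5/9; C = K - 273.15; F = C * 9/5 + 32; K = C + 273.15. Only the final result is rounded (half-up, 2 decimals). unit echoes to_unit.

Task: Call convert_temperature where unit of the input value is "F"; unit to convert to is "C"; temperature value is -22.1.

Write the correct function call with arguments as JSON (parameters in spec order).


Mapping each described value to its parameter name:
  'Unit of the input value' -> from_unit = "F"
  'Unit to convert to' -> to_unit = "C"
  'Temperature value' -> value = -22.1
convert_temperature({"value": -22.1, "from_unit": "F", "to_unit": "C"})


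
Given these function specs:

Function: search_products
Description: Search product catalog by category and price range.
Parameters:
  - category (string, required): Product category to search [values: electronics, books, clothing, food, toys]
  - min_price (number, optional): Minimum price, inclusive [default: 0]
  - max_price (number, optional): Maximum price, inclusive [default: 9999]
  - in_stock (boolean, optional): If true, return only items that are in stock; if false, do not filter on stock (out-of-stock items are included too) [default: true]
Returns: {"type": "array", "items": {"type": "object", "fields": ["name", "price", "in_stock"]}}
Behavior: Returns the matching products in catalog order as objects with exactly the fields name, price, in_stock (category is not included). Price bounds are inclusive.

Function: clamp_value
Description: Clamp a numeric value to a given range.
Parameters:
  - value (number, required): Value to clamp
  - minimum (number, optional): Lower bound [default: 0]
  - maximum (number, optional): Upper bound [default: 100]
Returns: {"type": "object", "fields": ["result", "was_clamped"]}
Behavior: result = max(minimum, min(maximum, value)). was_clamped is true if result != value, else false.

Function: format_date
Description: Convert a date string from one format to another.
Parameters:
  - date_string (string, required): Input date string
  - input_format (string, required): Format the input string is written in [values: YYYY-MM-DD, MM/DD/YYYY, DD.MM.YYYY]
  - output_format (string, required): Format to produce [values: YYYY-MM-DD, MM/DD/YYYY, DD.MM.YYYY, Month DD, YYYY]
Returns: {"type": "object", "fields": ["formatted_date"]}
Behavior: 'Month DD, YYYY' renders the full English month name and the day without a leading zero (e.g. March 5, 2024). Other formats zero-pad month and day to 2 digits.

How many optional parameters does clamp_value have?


Parameters of clamp_value: value (required), minimum (optional), maximum (optional)
Optional count:
2


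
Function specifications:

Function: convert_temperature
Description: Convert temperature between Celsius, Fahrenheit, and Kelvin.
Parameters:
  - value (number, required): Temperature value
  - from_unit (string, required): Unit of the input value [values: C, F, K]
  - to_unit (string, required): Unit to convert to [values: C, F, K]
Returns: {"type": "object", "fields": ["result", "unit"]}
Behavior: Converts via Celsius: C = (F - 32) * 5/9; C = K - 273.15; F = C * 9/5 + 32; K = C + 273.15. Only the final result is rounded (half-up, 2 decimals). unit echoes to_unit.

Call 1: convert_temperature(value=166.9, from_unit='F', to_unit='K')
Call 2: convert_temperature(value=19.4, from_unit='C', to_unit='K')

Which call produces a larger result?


Call 1:
  To C: (166.9 - 32) * 5/9 = 74.944444
  To K: 74.944444 + 273.15 = 348.094444
  Round to 2 decimals: 348.09
  -> 348.09 K
Call 2:
  Input already in C: 19.4
  To K: 19.4 + 273.15 = 292.55
  Round to 2 decimals: 292.55
  -> 292.55 K
Call 1 (348.09 K)


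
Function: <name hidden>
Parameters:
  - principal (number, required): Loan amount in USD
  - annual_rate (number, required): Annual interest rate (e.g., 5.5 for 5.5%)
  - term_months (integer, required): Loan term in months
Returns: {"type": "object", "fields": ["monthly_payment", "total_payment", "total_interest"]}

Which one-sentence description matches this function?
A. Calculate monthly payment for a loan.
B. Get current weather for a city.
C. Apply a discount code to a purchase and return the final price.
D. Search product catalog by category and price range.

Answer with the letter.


Parameters principal, annual_rate, term_months and return ["monthly_payment", "total_payment", "total_interest"] fit: Calculate monthly payment for a loan.
A


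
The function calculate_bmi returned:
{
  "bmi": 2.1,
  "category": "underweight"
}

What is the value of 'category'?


underweight


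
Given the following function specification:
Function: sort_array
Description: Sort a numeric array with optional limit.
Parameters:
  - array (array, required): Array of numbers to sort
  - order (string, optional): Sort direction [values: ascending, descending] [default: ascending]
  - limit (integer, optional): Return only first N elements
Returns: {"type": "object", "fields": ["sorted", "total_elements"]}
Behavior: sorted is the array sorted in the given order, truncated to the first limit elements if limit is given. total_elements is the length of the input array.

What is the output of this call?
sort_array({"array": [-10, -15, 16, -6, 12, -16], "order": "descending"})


sorted descending: [16, 12, -6, -10, -15, -16]
total_elements = len(input) = 6
Output:
{"sorted": [16, 12, -6, -10, -15, -16], "total_elements": 6}


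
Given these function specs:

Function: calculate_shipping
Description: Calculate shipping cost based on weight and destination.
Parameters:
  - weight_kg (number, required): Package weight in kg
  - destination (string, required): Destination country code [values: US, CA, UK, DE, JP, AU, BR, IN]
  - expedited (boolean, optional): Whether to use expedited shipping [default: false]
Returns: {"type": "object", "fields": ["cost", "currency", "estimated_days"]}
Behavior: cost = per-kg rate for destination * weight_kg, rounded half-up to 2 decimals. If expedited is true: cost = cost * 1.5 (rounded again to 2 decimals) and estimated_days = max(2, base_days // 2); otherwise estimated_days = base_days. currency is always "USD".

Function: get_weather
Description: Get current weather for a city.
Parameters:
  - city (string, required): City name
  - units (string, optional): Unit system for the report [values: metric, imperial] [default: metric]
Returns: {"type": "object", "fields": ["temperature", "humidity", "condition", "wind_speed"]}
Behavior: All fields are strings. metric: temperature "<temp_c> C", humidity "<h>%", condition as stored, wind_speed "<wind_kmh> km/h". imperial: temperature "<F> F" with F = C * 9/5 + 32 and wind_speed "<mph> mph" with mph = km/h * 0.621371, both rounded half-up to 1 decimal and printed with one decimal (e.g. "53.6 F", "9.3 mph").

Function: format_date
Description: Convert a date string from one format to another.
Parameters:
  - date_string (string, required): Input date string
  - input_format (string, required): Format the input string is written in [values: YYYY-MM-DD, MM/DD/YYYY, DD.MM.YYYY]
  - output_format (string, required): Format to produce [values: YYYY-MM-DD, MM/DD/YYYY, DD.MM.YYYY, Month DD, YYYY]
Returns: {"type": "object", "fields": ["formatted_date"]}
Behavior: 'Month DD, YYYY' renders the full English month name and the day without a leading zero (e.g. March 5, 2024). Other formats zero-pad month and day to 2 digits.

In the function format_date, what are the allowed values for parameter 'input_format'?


The format_date spec declares:
  - input_format (string, required): Format the input string is written in [values: YYYY-MM-DD, MM/DD/YYYY, DD.MM.YYYY]
Allowed values:
YYYY-MM-DD, MM/DD/YYYY, DD.MM.YYYY


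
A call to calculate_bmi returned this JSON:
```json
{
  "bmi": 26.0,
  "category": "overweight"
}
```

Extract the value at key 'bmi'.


26.0


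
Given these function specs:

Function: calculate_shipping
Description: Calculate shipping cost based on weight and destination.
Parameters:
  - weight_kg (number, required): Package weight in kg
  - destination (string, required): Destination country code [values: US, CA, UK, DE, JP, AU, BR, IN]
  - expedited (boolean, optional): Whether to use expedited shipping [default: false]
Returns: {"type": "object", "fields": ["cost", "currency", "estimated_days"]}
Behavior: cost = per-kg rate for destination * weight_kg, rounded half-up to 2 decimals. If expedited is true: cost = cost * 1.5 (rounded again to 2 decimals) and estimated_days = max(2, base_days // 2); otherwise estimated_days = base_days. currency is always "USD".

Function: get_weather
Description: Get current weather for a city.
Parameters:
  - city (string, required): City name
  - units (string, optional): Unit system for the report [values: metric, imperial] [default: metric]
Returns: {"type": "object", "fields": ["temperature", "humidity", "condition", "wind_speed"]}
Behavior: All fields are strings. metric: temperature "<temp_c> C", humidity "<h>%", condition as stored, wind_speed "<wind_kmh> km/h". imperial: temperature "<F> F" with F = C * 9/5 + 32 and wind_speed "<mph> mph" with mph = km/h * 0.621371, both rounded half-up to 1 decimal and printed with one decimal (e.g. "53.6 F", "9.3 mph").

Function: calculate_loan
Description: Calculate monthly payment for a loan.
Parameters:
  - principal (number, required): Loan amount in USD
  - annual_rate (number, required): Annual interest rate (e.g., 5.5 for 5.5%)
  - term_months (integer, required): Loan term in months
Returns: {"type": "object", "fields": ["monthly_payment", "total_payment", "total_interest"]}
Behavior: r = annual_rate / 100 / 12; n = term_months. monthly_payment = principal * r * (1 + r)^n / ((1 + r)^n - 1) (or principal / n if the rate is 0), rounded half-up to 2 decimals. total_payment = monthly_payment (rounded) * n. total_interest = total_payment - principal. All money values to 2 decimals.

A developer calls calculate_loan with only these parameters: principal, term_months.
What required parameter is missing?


Required parameters: principal, annual_rate, term_months
Provided: principal, term_months
Missing: annual_rate
annual_rate


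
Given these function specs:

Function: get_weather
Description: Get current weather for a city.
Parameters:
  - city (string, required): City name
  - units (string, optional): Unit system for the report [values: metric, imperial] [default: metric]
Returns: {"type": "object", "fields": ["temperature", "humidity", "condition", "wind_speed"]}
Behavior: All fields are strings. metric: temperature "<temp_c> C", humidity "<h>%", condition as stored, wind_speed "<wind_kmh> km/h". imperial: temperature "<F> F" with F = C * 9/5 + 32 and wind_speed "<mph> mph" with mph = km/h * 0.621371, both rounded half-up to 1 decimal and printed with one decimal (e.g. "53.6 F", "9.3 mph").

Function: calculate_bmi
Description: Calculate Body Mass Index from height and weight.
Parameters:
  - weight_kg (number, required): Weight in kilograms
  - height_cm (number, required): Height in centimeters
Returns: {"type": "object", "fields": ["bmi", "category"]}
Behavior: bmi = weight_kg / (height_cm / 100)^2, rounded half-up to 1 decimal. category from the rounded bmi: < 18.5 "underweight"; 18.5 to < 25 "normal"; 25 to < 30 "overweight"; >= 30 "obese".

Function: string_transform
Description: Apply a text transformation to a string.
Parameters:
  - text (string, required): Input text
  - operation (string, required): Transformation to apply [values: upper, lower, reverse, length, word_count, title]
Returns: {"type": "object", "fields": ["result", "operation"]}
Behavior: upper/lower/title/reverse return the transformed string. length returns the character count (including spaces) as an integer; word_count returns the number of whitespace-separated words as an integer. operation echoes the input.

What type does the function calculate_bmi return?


The calculate_bmi spec declares Returns: {"type": "object", "fields": ["bmi", "category"]}
Type:
object


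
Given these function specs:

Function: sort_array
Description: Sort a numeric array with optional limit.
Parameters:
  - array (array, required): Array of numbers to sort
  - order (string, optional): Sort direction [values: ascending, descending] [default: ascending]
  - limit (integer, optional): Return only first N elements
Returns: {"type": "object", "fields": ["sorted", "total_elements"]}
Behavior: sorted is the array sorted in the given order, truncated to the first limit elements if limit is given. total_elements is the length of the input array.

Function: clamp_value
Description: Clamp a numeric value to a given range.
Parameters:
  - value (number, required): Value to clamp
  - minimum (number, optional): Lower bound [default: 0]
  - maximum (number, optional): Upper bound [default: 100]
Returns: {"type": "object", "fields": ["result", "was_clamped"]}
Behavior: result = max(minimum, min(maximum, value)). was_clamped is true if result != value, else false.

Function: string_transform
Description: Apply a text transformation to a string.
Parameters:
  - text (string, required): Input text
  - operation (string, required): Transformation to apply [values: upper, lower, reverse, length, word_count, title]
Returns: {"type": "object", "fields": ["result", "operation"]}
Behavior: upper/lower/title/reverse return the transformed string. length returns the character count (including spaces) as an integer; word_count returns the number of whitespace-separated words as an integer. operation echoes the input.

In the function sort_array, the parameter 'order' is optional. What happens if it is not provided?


The sort_array spec declares:
  - order (string, optional): Sort direction [values: ascending, descending] [default: ascending]
It defaults to ascending


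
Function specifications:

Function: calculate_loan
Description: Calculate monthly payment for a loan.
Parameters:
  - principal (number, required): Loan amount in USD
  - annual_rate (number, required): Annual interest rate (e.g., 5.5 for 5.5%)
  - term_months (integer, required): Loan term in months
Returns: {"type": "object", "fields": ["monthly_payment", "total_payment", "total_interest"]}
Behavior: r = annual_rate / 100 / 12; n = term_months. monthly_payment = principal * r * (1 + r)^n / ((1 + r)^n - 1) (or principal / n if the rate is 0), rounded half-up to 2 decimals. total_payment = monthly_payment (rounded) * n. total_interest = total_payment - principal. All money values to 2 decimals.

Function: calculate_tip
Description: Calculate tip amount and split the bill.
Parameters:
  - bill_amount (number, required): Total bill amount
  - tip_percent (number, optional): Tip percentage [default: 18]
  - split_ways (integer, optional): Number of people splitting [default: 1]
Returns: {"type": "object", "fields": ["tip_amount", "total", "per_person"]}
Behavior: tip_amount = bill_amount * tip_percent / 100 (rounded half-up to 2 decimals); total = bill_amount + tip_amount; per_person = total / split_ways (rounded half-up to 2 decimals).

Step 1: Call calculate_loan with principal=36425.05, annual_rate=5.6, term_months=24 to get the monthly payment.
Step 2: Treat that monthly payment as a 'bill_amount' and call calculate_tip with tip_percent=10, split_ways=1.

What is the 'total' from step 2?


Step 1: calculate_loan(principal=36425.05, annual_rate=5.6, term_months=24)
  r = 5.6 / 100 / 12 = 0.004666666667 (keep full precision)
  (1 + r)^24 = 1.1182215
  monthly_payment = 36425.05 * 0.004666666667 * 1.1182215 / (1.1182215 - 1) = 1607.82327 -> 1607.82
  total_payment = 1607.82 * 24 = 38587.68
  total_interest = 38587.68 - 36425.05 = 2162.63
  -> monthly_payment = 1607.82
Step 2: calculate_tip(bill_amount=1607.82, tip_percent=10, split_ways=1)
  tip_amount = 1607.82 * 10/100 = 160.782 -> 160.78
  total = 1607.82 + 160.78 = 1768.60
  per_person = 1768.60 / 1 = 1768.6 -> 1768.60
  -> total = 1768.60
$1768.60
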